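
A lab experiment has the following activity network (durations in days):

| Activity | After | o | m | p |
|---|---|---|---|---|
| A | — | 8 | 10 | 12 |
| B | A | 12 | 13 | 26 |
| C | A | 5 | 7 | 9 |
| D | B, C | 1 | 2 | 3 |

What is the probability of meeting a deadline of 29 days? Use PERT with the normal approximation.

te_A = (8 + 4·10 + 12)/6 = 60/6 = 10; σ²_A = ((12−8)/6)² = 0.444
te_B = (12 + 4·13 + 26)/6 = 90/6 = 15; σ²_B = ((26−12)/6)² = 5.444
te_C = (5 + 4·7 + 9)/6 = 42/6 = 7; σ²_C = ((9−5)/6)² = 0.444
te_D = (1 + 4·2 + 3)/6 = 12/6 = 2; σ²_D = ((3−1)/6)² = 0.111

Forward pass:
ES_A = 0; EF_A = 10
ES_B = 10; EF_B = 10+15 = 25
ES_C = 10; EF_C = 10+7 = 17
ES_D = max(EF_B=25, EF_C=17) = 25; EF_D = 25+2 = 27
Expected project duration μ = 27 days. Critical path: A → B → D.

Variance along critical path = 0.444 + 5.444 + 0.111 = 6.000; σ = √6.000 = 2.449 days.
Z = (29 − 27) / 2.449 = 0.816
P(T ≤ 29) = Φ(0.816) ≈ 0.793

0.793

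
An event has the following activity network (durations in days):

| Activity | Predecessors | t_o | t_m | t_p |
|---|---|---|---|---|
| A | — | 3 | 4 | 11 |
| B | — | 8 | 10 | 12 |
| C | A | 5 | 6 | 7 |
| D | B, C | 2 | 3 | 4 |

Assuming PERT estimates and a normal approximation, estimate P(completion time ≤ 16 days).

te_A = (3 + 4·4 + 11)/6 = 30/6 = 5; σ²_A = ((11−3)/6)² = 1.778
te_B = (8 + 4·10 + 12)/6 = 60/6 = 10; σ²_B = ((12−8)/6)² = 0.444
te_C = (5 + 4·6 + 7)/6 = 36/6 = 6; σ²_C = ((7−5)/6)² = 0.111
te_D = (2 + 4·3 + 4)/6 = 18/6 = 3; σ²_D = ((4−2)/6)² = 0.111

Forward pass:
ES_A = 0; EF_A = 5
ES_B = 0; EF_B = 10
ES_C = 5; EF_C = 5+6 = 11
ES_D = max(EF_B=10, EF_C=11) = 11; EF_D = 11+3 = 14
Expected project duration μ = 14 days. Critical path: A → C → D.

Variance along critical path = 1.778 + 0.111 + 0.111 = 2.000; σ = √2.000 = 1.414 days.
Z = (16 − 14) / 1.414 = 1.414
P(T ≤ 16) = Φ(1.414) ≈ 0.921

0.921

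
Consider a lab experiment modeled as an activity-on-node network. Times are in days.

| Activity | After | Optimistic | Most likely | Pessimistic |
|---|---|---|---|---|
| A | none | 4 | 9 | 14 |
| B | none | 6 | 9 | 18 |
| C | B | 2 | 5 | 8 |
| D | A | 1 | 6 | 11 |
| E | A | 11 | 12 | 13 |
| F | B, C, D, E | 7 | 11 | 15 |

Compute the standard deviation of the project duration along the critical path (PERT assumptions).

te_A = (4 + 4·9 + 14)/6 = 54/6 = 9; σ²_A = ((14−4)/6)² = 2.778
te_B = (6 + 4·9 + 18)/6 = 60/6 = 10; σ²_B = ((18−6)/6)² = 4.000
te_C = (2 + 4·5 + 8)/6 = 30/6 = 5; σ²_C = ((8−2)/6)² = 1.000
te_D = (1 + 4·6 + 11)/6 = 36/6 = 6; σ²_D = ((11−1)/6)² = 2.778
te_E = (11 + 4·12 + 13)/6 = 72/6 = 12; σ²_E = ((13−11)/6)² = 0.111
te_F = (7 + 4·11 + 15)/6 = 66/6 = 11; σ²_F = ((15−7)/6)² = 1.778

Forward pass:
ES_A = 0; EF_A = 9
ES_B = 0; EF_B = 10
ES_C = 10; EF_C = 10+5 = 15
ES_D = 9; EF_D = 9+6 = 15
ES_E = 9; EF_E = 9+12 = 21
ES_F = max(EF_B=10, EF_C=15, EF_D=15, EF_E=21) = 21; EF_F = 21+11 = 32
Expected project duration μ = 32 days. Critical path: A → E → F.

Variance along critical path = 2.778 + 0.111 + 1.778 = 4.667
σ = √4.667 = 2.160 days

2.16 days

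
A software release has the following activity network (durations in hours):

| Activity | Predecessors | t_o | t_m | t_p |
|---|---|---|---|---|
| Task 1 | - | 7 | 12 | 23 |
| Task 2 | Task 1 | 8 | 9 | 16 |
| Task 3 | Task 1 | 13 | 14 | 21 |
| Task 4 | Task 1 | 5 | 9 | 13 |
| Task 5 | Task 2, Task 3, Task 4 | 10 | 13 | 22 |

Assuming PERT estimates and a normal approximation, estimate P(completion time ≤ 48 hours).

te_Task 1 = (7 + 4·12 + 23)/6 = 78/6 = 13; σ²_Task 1 = ((23−7)/6)² = 7.111
te_Task 2 = (8 + 4·9 + 16)/6 = 60/6 = 10; σ²_Task 2 = ((16−8)/6)² = 1.778
te_Task 3 = (13 + 4·14 + 21)/6 = 90/6 = 15; σ²_Task 3 = ((21−13)/6)² = 1.778
te_Task 4 = (5 + 4·9 + 13)/6 = 54/6 = 9; σ²_Task 4 = ((13−5)/6)² = 1.778
te_Task 5 = (10 + 4·13 + 22)/6 = 84/6 = 14; σ²_Task 5 = ((22−10)/6)² = 4.000

Forward pass:
ES_Task 1 = 0; EF_Task 1 = 13
ES_Task 2 = 13; EF_Task 2 = 13+10 = 23
ES_Task 3 = 13; EF_Task 3 = 13+15 = 28
ES_Task 4 = 13; EF_Task 4 = 13+9 = 22
ES_Task 5 = max(EF_Task 2=23, EF_Task 3=28, EF_Task 4=22) = 28; EF_Task 5 = 28+14 = 42
Expected project duration μ = 42 hours. Critical path: Task 1 → Task 3 → Task 5.

Variance along critical path = 7.111 + 1.778 + 4.000 = 12.889; σ = √12.889 = 3.590 hours.
Z = (48 − 42) / 3.590 = 1.671
P(T ≤ 48) = Φ(1.671) ≈ 0.953

0.953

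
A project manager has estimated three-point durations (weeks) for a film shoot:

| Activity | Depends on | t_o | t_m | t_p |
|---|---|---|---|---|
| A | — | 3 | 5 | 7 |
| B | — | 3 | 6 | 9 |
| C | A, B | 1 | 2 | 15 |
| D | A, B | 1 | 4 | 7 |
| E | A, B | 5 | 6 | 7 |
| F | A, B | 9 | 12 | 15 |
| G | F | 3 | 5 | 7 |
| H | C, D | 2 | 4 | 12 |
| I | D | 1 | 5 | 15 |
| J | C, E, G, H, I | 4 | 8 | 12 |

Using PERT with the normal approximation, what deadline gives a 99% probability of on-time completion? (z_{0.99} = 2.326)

35.8 weeks

te_A = (3 + 4·5 + 7)/6 = 30/6 = 5; σ²_A = ((7−3)/6)² = 0.444
te_B = (3 + 4·6 + 9)/6 = 36/6 = 6; σ²_B = ((9−3)/6)² = 1.000
te_C = (1 + 4·2 + 15)/6 = 24/6 = 4; σ²_C = ((15−1)/6)² = 5.444
te_D = (1 + 4·4 + 7)/6 = 24/6 = 4; σ²_D = ((7−1)/6)² = 1.000
te_E = (5 + 4·6 + 7)/6 = 36/6 = 6; σ²_E = ((7−5)/6)² = 0.111
te_F = (9 + 4·12 + 15)/6 = 72/6 = 12; σ²_F = ((15−9)/6)² = 1.000
te_G = (3 + 4·5 + 7)/6 = 30/6 = 5; σ²_G = ((7−3)/6)² = 0.444
te_H = (2 + 4·4 + 12)/6 = 30/6 = 5; σ²_H = ((12−2)/6)² = 2.778
te_I = (1 + 4·5 + 15)/6 = 36/6 = 6; σ²_I = ((15−1)/6)² = 5.444
te_J = (4 + 4·8 + 12)/6 = 48/6 = 8; σ²_J = ((12−4)/6)² = 1.778

Forward pass:
ES_A = 0; EF_A = 5
ES_B = 0; EF_B = 6
ES_C = max(EF_A=5, EF_B=6) = 6; EF_C = 6+4 = 10
ES_D = max(EF_A=5, EF_B=6) = 6; EF_D = 6+4 = 10
ES_E = max(EF_A=5, EF_B=6) = 6; EF_E = 6+6 = 12
ES_F = max(EF_A=5, EF_B=6) = 6; EF_F = 6+12 = 18
ES_G = 18; EF_G = 18+5 = 23
ES_H = max(EF_C=10, EF_D=10) = 10; EF_H = 10+5 = 15
ES_I = 10; EF_I = 10+6 = 16
ES_J = max(EF_C=10, EF_E=12, EF_G=23, EF_H=15, EF_I=16) = 23; EF_J = 23+8 = 31
Expected project duration μ = 31 weeks. Critical path: B → F → G → J.

Variance along critical path = 1.000 + 1.000 + 0.444 + 1.778 = 4.222; σ = 2.055 weeks.
D = μ + z·σ = 31 + 2.326·2.055 = 35.8 weeks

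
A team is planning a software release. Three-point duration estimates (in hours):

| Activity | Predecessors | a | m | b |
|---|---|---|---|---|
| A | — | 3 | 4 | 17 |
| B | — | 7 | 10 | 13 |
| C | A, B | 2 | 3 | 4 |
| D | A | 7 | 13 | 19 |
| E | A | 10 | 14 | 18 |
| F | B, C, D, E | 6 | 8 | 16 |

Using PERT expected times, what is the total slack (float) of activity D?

te_A = (3 + 4·4 + 17)/6 = 36/6 = 6
te_B = (7 + 4·10 + 13)/6 = 60/6 = 10
te_C = (2 + 4·3 + 4)/6 = 18/6 = 3
te_D = (7 + 4·13 + 19)/6 = 78/6 = 13
te_E = (10 + 4·14 + 18)/6 = 84/6 = 14
te_F = (6 + 4·8 + 16)/6 = 54/6 = 9

Forward pass:
ES_A = 0; EF_A = 6
ES_B = 0; EF_B = 10
ES_C = max(EF_A=6, EF_B=10) = 10; EF_C = 10+3 = 13
ES_D = 6; EF_D = 6+13 = 19
ES_E = 6; EF_E = 6+14 = 20
ES_F = max(EF_B=10, EF_C=13, EF_D=19, EF_E=20) = 20; EF_F = 20+9 = 29
Expected project duration μ = 29 hours. Critical path: A → E → F.

Backward pass:
LF_F = 29; LS_F = 29−9 = 20
LF_E = LS_F = 20; LS_E = 20−14 = 6
LF_D = LS_F = 20; LS_D = 20−13 = 7
LF_C = LS_F = 20; LS_C = 20−3 = 17
LF_B = min(LS_C=17, LS_F=20) = 17; LS_B = 17−10 = 7
LF_A = min(LS_C=17, LS_D=7, LS_E=6) = 6; LS_A = 6−6 = 0
Slack_D = LS_D − ES_D = 7 − 6 = 1

1 hours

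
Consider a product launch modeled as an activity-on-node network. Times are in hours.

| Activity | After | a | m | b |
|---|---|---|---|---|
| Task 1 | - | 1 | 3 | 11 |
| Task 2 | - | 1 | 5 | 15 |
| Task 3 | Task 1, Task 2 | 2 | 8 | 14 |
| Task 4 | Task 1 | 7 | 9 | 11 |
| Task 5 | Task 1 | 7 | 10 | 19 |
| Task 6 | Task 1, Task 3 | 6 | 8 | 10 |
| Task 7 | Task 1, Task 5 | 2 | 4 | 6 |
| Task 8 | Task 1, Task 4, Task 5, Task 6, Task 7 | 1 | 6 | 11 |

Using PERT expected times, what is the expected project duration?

te_Task 1 = (1 + 4·3 + 11)/6 = 24/6 = 4
te_Task 2 = (1 + 4·5 + 15)/6 = 36/6 = 6
te_Task 3 = (2 + 4·8 + 14)/6 = 48/6 = 8
te_Task 4 = (7 + 4·9 + 11)/6 = 54/6 = 9
te_Task 5 = (7 + 4·10 + 19)/6 = 66/6 = 11
te_Task 6 = (6 + 4·8 + 10)/6 = 48/6 = 8
te_Task 7 = (2 + 4·4 + 6)/6 = 24/6 = 4
te_Task 8 = (1 + 4·6 + 11)/6 = 36/6 = 6

Forward pass:
ES_Task 1 = 0; EF_Task 1 = 4
ES_Task 2 = 0; EF_Task 2 = 6
ES_Task 3 = max(EF_Task 1=4, EF_Task 2=6) = 6; EF_Task 3 = 6+8 = 14
ES_Task 4 = 4; EF_Task 4 = 4+9 = 13
ES_Task 5 = 4; EF_Task 5 = 4+11 = 15
ES_Task 6 = max(EF_Task 1=4, EF_Task 3=14) = 14; EF_Task 6 = 14+8 = 22
ES_Task 7 = max(EF_Task 1=4, EF_Task 5=15) = 15; EF_Task 7 = 15+4 = 19
ES_Task 8 = max(EF_Task 1=4, EF_Task 4=13, EF_Task 5=15, EF_Task 6=22, EF_Task 7=19) = 22; EF_Task 8 = 22+6 = 28
Expected project duration μ = 28 hours. Critical path: Task 2 → Task 3 → Task 6 → Task 8.

28 hours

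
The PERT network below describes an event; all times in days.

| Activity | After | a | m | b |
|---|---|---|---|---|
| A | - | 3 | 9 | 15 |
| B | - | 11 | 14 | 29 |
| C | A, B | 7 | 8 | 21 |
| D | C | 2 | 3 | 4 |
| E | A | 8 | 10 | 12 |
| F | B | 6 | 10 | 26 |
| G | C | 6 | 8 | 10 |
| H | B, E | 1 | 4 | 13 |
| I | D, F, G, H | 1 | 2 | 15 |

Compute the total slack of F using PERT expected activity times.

6 days

te_A = (3 + 4·9 + 15)/6 = 54/6 = 9
te_B = (11 + 4·14 + 29)/6 = 96/6 = 16
te_C = (7 + 4·8 + 21)/6 = 60/6 = 10
te_D = (2 + 4·3 + 4)/6 = 18/6 = 3
te_E = (8 + 4·10 + 12)/6 = 60/6 = 10
te_F = (6 + 4·10 + 26)/6 = 72/6 = 12
te_G = (6 + 4·8 + 10)/6 = 48/6 = 8
te_H = (1 + 4·4 + 13)/6 = 30/6 = 5
te_I = (1 + 4·2 + 15)/6 = 24/6 = 4

Forward pass:
ES_A = 0; EF_A = 9
ES_B = 0; EF_B = 16
ES_C = max(EF_A=9, EF_B=16) = 16; EF_C = 16+10 = 26
ES_D = 26; EF_D = 26+3 = 29
ES_E = 9; EF_E = 9+10 = 19
ES_F = 16; EF_F = 16+12 = 28
ES_G = 26; EF_G = 26+8 = 34
ES_H = max(EF_B=16, EF_E=19) = 19; EF_H = 19+5 = 24
ES_I = max(EF_D=29, EF_F=28, EF_G=34, EF_H=24) = 34; EF_I = 34+4 = 38
Expected project duration μ = 38 days. Critical path: B → C → G → I.

Backward pass:
LF_I = 38; LS_I = 38−4 = 34
LF_H = LS_I = 34; LS_H = 34−5 = 29
LF_G = LS_I = 34; LS_G = 34−8 = 26
LF_F = LS_I = 34; LS_F = 34−12 = 22
LF_E = LS_H = 29; LS_E = 29−10 = 19
LF_D = LS_I = 34; LS_D = 34−3 = 31
LF_C = min(LS_D=31, LS_G=26) = 26; LS_C = 26−10 = 16
LF_B = min(LS_C=16, LS_F=22, LS_H=29) = 16; LS_B = 16−16 = 0
LF_A = min(LS_C=16, LS_E=19) = 16; LS_A = 16−9 = 7
Slack_F = LS_F − ES_F = 22 − 16 = 6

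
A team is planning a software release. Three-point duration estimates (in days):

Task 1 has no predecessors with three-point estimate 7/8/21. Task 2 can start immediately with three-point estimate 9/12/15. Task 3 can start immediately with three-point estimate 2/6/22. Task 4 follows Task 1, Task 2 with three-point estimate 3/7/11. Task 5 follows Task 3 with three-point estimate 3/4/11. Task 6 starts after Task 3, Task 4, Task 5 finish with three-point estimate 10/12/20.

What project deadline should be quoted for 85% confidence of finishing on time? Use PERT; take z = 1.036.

34.4 days

te_Task 1 = (7 + 4·8 + 21)/6 = 60/6 = 10; σ²_Task 1 = ((21−7)/6)² = 5.444
te_Task 2 = (9 + 4·12 + 15)/6 = 72/6 = 12; σ²_Task 2 = ((15−9)/6)² = 1.000
te_Task 3 = (2 + 4·6 + 22)/6 = 48/6 = 8; σ²_Task 3 = ((22−2)/6)² = 11.111
te_Task 4 = (3 + 4·7 + 11)/6 = 42/6 = 7; σ²_Task 4 = ((11−3)/6)² = 1.778
te_Task 5 = (3 + 4·4 + 11)/6 = 30/6 = 5; σ²_Task 5 = ((11−3)/6)² = 1.778
te_Task 6 = (10 + 4·12 + 20)/6 = 78/6 = 13; σ²_Task 6 = ((20−10)/6)² = 2.778

Forward pass:
ES_Task 1 = 0; EF_Task 1 = 10
ES_Task 2 = 0; EF_Task 2 = 12
ES_Task 3 = 0; EF_Task 3 = 8
ES_Task 4 = max(EF_Task 1=10, EF_Task 2=12) = 12; EF_Task 4 = 12+7 = 19
ES_Task 5 = 8; EF_Task 5 = 8+5 = 13
ES_Task 6 = max(EF_Task 3=8, EF_Task 4=19, EF_Task 5=13) = 19; EF_Task 6 = 19+13 = 32
Expected project duration μ = 32 days. Critical path: Task 2 → Task 4 → Task 6.

Variance along critical path = 1.000 + 1.778 + 2.778 = 5.556; σ = 2.357 days.
D = μ + z·σ = 32 + 1.036·2.357 = 34.4 days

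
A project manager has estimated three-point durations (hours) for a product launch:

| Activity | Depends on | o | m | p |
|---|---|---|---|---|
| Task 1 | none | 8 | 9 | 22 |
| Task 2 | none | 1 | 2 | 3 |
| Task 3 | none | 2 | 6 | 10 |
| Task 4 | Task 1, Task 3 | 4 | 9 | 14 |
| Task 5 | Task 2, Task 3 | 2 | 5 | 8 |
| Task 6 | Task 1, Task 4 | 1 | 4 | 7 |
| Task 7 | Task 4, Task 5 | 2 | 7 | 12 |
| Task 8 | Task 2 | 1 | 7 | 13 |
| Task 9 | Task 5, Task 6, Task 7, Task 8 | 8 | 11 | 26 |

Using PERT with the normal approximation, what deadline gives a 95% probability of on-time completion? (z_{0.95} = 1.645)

te_Task 1 = (8 + 4·9 + 22)/6 = 66/6 = 11; σ²_Task 1 = ((22−8)/6)² = 5.444
te_Task 2 = (1 + 4·2 + 3)/6 = 12/6 = 2; σ²_Task 2 = ((3−1)/6)² = 0.111
te_Task 3 = (2 + 4·6 + 10)/6 = 36/6 = 6; σ²_Task 3 = ((10−2)/6)² = 1.778
te_Task 4 = (4 + 4·9 + 14)/6 = 54/6 = 9; σ²_Task 4 = ((14−4)/6)² = 2.778
te_Task 5 = (2 + 4·5 + 8)/6 = 30/6 = 5; σ²_Task 5 = ((8−2)/6)² = 1.000
te_Task 6 = (1 + 4·4 + 7)/6 = 24/6 = 4; σ²_Task 6 = ((7−1)/6)² = 1.000
te_Task 7 = (2 + 4·7 + 12)/6 = 42/6 = 7; σ²_Task 7 = ((12−2)/6)² = 2.778
te_Task 8 = (1 + 4·7 + 13)/6 = 42/6 = 7; σ²_Task 8 = ((13−1)/6)² = 4.000
te_Task 9 = (8 + 4·11 + 26)/6 = 78/6 = 13; σ²_Task 9 = ((26−8)/6)² = 9.000

Forward pass:
ES_Task 1 = 0; EF_Task 1 = 11
ES_Task 2 = 0; EF_Task 2 = 2
ES_Task 3 = 0; EF_Task 3 = 6
ES_Task 4 = max(EF_Task 1=11, EF_Task 3=6) = 11; EF_Task 4 = 11+9 = 20
ES_Task 5 = max(EF_Task 2=2, EF_Task 3=6) = 6; EF_Task 5 = 6+5 = 11
ES_Task 6 = max(EF_Task 1=11, EF_Task 4=20) = 20; EF_Task 6 = 20+4 = 24
ES_Task 7 = max(EF_Task 4=20, EF_Task 5=11) = 20; EF_Task 7 = 20+7 = 27
ES_Task 8 = 2; EF_Task 8 = 2+7 = 9
ES_Task 9 = max(EF_Task 5=11, EF_Task 6=24, EF_Task 7=27, EF_Task 8=9) = 27; EF_Task 9 = 27+13 = 40
Expected project duration μ = 40 hours. Critical path: Task 1 → Task 4 → Task 7 → Task 9.

Variance along critical path = 5.444 + 2.778 + 2.778 + 9.000 = 20.000; σ = 4.472 hours.
D = μ + z·σ = 40 + 1.645·4.472 = 47.4 hours

47.4 hours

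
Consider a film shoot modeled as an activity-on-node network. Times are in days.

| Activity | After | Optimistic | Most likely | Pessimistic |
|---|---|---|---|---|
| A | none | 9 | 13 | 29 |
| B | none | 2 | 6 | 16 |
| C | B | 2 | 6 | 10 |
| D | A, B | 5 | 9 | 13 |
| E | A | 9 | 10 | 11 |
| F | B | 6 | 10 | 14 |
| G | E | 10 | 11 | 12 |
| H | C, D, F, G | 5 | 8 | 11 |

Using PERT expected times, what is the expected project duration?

44 days

te_A = (9 + 4·13 + 29)/6 = 90/6 = 15
te_B = (2 + 4·6 + 16)/6 = 42/6 = 7
te_C = (2 + 4·6 + 10)/6 = 36/6 = 6
te_D = (5 + 4·9 + 13)/6 = 54/6 = 9
te_E = (9 + 4·10 + 11)/6 = 60/6 = 10
te_F = (6 + 4·10 + 14)/6 = 60/6 = 10
te_G = (10 + 4·11 + 12)/6 = 66/6 = 11
te_H = (5 + 4·8 + 11)/6 = 48/6 = 8

Forward pass:
ES_A = 0; EF_A = 15
ES_B = 0; EF_B = 7
ES_C = 7; EF_C = 7+6 = 13
ES_D = max(EF_A=15, EF_B=7) = 15; EF_D = 15+9 = 24
ES_E = 15; EF_E = 15+10 = 25
ES_F = 7; EF_F = 7+10 = 17
ES_G = 25; EF_G = 25+11 = 36
ES_H = max(EF_C=13, EF_D=24, EF_F=17, EF_G=36) = 36; EF_H = 36+8 = 44
Expected project duration μ = 44 days. Critical path: A → E → G → H.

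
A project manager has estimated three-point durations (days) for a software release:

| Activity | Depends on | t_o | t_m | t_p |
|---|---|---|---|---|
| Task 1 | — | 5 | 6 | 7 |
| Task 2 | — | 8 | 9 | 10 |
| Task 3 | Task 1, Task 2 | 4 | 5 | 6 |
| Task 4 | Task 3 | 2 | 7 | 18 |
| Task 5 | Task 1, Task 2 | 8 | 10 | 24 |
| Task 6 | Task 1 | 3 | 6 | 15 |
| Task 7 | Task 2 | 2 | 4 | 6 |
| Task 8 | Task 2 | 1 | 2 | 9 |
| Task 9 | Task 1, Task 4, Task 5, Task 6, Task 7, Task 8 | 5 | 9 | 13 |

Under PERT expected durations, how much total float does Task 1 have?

3 days

te_Task 1 = (5 + 4·6 + 7)/6 = 36/6 = 6
te_Task 2 = (8 + 4·9 + 10)/6 = 54/6 = 9
te_Task 3 = (4 + 4·5 + 6)/6 = 30/6 = 5
te_Task 4 = (2 + 4·7 + 18)/6 = 48/6 = 8
te_Task 5 = (8 + 4·10 + 24)/6 = 72/6 = 12
te_Task 6 = (3 + 4·6 + 15)/6 = 42/6 = 7
te_Task 7 = (2 + 4·4 + 6)/6 = 24/6 = 4
te_Task 8 = (1 + 4·2 + 9)/6 = 18/6 = 3
te_Task 9 = (5 + 4·9 + 13)/6 = 54/6 = 9

Forward pass:
ES_Task 1 = 0; EF_Task 1 = 6
ES_Task 2 = 0; EF_Task 2 = 9
ES_Task 3 = max(EF_Task 1=6, EF_Task 2=9) = 9; EF_Task 3 = 9+5 = 14
ES_Task 4 = 14; EF_Task 4 = 14+8 = 22
ES_Task 5 = max(EF_Task 1=6, EF_Task 2=9) = 9; EF_Task 5 = 9+12 = 21
ES_Task 6 = 6; EF_Task 6 = 6+7 = 13
ES_Task 7 = 9; EF_Task 7 = 9+4 = 13
ES_Task 8 = 9; EF_Task 8 = 9+3 = 12
ES_Task 9 = max(EF_Task 1=6, EF_Task 4=22, EF_Task 5=21, EF_Task 6=13, EF_Task 7=13, EF_Task 8=12) = 22; EF_Task 9 = 22+9 = 31
Expected project duration μ = 31 days. Critical path: Task 2 → Task 3 → Task 4 → Task 9.

Backward pass:
LF_Task 9 = 31; LS_Task 9 = 31−9 = 22
LF_Task 8 = LS_Task 9 = 22; LS_Task 8 = 22−3 = 19
LF_Task 7 = LS_Task 9 = 22; LS_Task 7 = 22−4 = 18
LF_Task 6 = LS_Task 9 = 22; LS_Task 6 = 22−7 = 15
LF_Task 5 = LS_Task 9 = 22; LS_Task 5 = 22−12 = 10
LF_Task 4 = LS_Task 9 = 22; LS_Task 4 = 22−8 = 14
LF_Task 3 = LS_Task 4 = 14; LS_Task 3 = 14−5 = 9
LF_Task 2 = min(LS_Task 3=9, LS_Task 5=10, LS_Task 7=18, LS_Task 8=19) = 9; LS_Task 2 = 9−9 = 0
LF_Task 1 = min(LS_Task 3=9, LS_Task 5=10, LS_Task 6=15, LS_Task 9=22) = 9; LS_Task 1 = 9−6 = 3
Slack_Task 1 = LS_Task 1 − ES_Task 1 = 3 − 0 = 3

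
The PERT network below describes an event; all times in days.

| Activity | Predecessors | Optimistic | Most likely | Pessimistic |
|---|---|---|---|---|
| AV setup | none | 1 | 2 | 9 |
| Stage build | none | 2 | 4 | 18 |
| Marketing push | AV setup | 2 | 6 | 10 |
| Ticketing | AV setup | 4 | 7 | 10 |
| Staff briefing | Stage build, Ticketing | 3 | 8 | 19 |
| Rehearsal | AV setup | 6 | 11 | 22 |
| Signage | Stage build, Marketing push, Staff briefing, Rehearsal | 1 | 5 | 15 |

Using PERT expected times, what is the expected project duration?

te_AV setup = (1 + 4·2 + 9)/6 = 18/6 = 3
te_Stage build = (2 + 4·4 + 18)/6 = 36/6 = 6
te_Marketing push = (2 + 4·6 + 10)/6 = 36/6 = 6
te_Ticketing = (4 + 4·7 + 10)/6 = 42/6 = 7
te_Staff briefing = (3 + 4·8 + 19)/6 = 54/6 = 9
te_Rehearsal = (6 + 4·11 + 22)/6 = 72/6 = 12
te_Signage = (1 + 4·5 + 15)/6 = 36/6 = 6

Forward pass:
ES_AV setup = 0; EF_AV setup = 3
ES_Stage build = 0; EF_Stage build = 6
ES_Marketing push = 3; EF_Marketing push = 3+6 = 9
ES_Ticketing = 3; EF_Ticketing = 3+7 = 10
ES_Staff briefing = max(EF_Stage build=6, EF_Ticketing=10) = 10; EF_Staff briefing = 10+9 = 19
ES_Rehearsal = 3; EF_Rehearsal = 3+12 = 15
ES_Signage = max(EF_Stage build=6, EF_Marketing push=9, EF_Staff briefing=19, EF_Rehearsal=15) = 19; EF_Signage = 19+6 = 25
Expected project duration μ = 25 days. Critical path: AV setup → Ticketing → Staff briefing → Signage.

25 days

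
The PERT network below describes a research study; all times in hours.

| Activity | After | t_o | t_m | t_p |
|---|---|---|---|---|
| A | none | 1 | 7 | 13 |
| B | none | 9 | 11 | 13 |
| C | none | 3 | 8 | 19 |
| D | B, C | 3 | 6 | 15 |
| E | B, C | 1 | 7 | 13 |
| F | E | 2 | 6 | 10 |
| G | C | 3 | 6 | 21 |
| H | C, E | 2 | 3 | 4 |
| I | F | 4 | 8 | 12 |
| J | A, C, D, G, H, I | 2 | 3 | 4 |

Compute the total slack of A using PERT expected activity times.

25 hours

te_A = (1 + 4·7 + 13)/6 = 42/6 = 7
te_B = (9 + 4·11 + 13)/6 = 66/6 = 11
te_C = (3 + 4·8 + 19)/6 = 54/6 = 9
te_D = (3 + 4·6 + 15)/6 = 42/6 = 7
te_E = (1 + 4·7 + 13)/6 = 42/6 = 7
te_F = (2 + 4·6 + 10)/6 = 36/6 = 6
te_G = (3 + 4·6 + 21)/6 = 48/6 = 8
te_H = (2 + 4·3 + 4)/6 = 18/6 = 3
te_I = (4 + 4·8 + 12)/6 = 48/6 = 8
te_J = (2 + 4·3 + 4)/6 = 18/6 = 3

Forward pass:
ES_A = 0; EF_A = 7
ES_B = 0; EF_B = 11
ES_C = 0; EF_C = 9
ES_D = max(EF_B=11, EF_C=9) = 11; EF_D = 11+7 = 18
ES_E = max(EF_B=11, EF_C=9) = 11; EF_E = 11+7 = 18
ES_F = 18; EF_F = 18+6 = 24
ES_G = 9; EF_G = 9+8 = 17
ES_H = max(EF_C=9, EF_E=18) = 18; EF_H = 18+3 = 21
ES_I = 24; EF_I = 24+8 = 32
ES_J = max(EF_A=7, EF_C=9, EF_D=18, EF_G=17, EF_H=21, EF_I=32) = 32; EF_J = 32+3 = 35
Expected project duration μ = 35 hours. Critical path: B → E → F → I → J.

Backward pass:
LF_J = 35; LS_J = 35−3 = 32
LF_I = LS_J = 32; LS_I = 32−8 = 24
LF_H = LS_J = 32; LS_H = 32−3 = 29
LF_G = LS_J = 32; LS_G = 32−8 = 24
LF_F = LS_I = 24; LS_F = 24−6 = 18
LF_E = min(LS_F=18, LS_H=29) = 18; LS_E = 18−7 = 11
LF_D = LS_J = 32; LS_D = 32−7 = 25
LF_C = min(LS_D=25, LS_E=11, LS_G=24, LS_H=29, LS_J=32) = 11; LS_C = 11−9 = 2
LF_B = min(LS_D=25, LS_E=11) = 11; LS_B = 11−11 = 0
LF_A = LS_J = 32; LS_A = 32−7 = 25
Slack_A = LS_A − ES_A = 25 − 0 = 25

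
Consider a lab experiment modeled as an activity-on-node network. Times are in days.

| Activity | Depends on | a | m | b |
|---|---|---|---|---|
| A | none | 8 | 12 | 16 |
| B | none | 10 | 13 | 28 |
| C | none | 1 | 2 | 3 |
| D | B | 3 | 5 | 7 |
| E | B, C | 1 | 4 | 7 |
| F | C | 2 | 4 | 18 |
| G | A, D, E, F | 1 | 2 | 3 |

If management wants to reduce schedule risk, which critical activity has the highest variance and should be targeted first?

B

te_A = (8 + 4·12 + 16)/6 = 72/6 = 12; σ²_A = ((16−8)/6)² = 1.778
te_B = (10 + 4·13 + 28)/6 = 90/6 = 15; σ²_B = ((28−10)/6)² = 9.000
te_C = (1 + 4·2 + 3)/6 = 12/6 = 2; σ²_C = ((3−1)/6)² = 0.111
te_D = (3 + 4·5 + 7)/6 = 30/6 = 5; σ²_D = ((7−3)/6)² = 0.444
te_E = (1 + 4·4 + 7)/6 = 24/6 = 4; σ²_E = ((7−1)/6)² = 1.000
te_F = (2 + 4·4 + 18)/6 = 36/6 = 6; σ²_F = ((18−2)/6)² = 7.111
te_G = (1 + 4·2 + 3)/6 = 12/6 = 2; σ²_G = ((3−1)/6)² = 0.111

Forward pass:
ES_A = 0; EF_A = 12
ES_B = 0; EF_B = 15
ES_C = 0; EF_C = 2
ES_D = 15; EF_D = 15+5 = 20
ES_E = max(EF_B=15, EF_C=2) = 15; EF_E = 15+4 = 19
ES_F = 2; EF_F = 2+6 = 8
ES_G = max(EF_A=12, EF_D=20, EF_E=19, EF_F=8) = 20; EF_G = 20+2 = 22
Expected project duration μ = 22 days. Critical path: B → D → G.

Variances on critical path: σ²_B=9.000, σ²_D=0.444, σ²_G=0.111.
Largest is σ²_B = 9.000.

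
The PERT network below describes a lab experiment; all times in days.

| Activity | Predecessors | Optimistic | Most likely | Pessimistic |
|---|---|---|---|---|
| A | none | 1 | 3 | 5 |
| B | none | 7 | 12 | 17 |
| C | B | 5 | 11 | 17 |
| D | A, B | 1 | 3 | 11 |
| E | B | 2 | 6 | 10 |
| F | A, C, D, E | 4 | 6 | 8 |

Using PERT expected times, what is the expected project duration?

29 days

te_A = (1 + 4·3 + 5)/6 = 18/6 = 3
te_B = (7 + 4·12 + 17)/6 = 72/6 = 12
te_C = (5 + 4·11 + 17)/6 = 66/6 = 11
te_D = (1 + 4·3 + 11)/6 = 24/6 = 4
te_E = (2 + 4·6 + 10)/6 = 36/6 = 6
te_F = (4 + 4·6 + 8)/6 = 36/6 = 6

Forward pass:
ES_A = 0; EF_A = 3
ES_B = 0; EF_B = 12
ES_C = 12; EF_C = 12+11 = 23
ES_D = max(EF_A=3, EF_B=12) = 12; EF_D = 12+4 = 16
ES_E = 12; EF_E = 12+6 = 18
ES_F = max(EF_A=3, EF_C=23, EF_D=16, EF_E=18) = 23; EF_F = 23+6 = 29
Expected project duration μ = 29 days. Critical path: B → C → F.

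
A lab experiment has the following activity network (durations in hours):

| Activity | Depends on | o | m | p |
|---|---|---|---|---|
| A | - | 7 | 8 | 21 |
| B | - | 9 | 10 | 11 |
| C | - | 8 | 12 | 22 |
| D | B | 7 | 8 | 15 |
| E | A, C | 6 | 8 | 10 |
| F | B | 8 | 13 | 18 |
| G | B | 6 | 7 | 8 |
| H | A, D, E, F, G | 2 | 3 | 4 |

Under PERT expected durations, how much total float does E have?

2 hours

te_A = (7 + 4·8 + 21)/6 = 60/6 = 10
te_B = (9 + 4·10 + 11)/6 = 60/6 = 10
te_C = (8 + 4·12 + 22)/6 = 78/6 = 13
te_D = (7 + 4·8 + 15)/6 = 54/6 = 9
te_E = (6 + 4·8 + 10)/6 = 48/6 = 8
te_F = (8 + 4·13 + 18)/6 = 78/6 = 13
te_G = (6 + 4·7 + 8)/6 = 42/6 = 7
te_H = (2 + 4·3 + 4)/6 = 18/6 = 3

Forward pass:
ES_A = 0; EF_A = 10
ES_B = 0; EF_B = 10
ES_C = 0; EF_C = 13
ES_D = 10; EF_D = 10+9 = 19
ES_E = max(EF_A=10, EF_C=13) = 13; EF_E = 13+8 = 21
ES_F = 10; EF_F = 10+13 = 23
ES_G = 10; EF_G = 10+7 = 17
ES_H = max(EF_A=10, EF_D=19, EF_E=21, EF_F=23, EF_G=17) = 23; EF_H = 23+3 = 26
Expected project duration μ = 26 hours. Critical path: B → F → H.

Backward pass:
LF_H = 26; LS_H = 26−3 = 23
LF_G = LS_H = 23; LS_G = 23−7 = 16
LF_F = LS_H = 23; LS_F = 23−13 = 10
LF_E = LS_H = 23; LS_E = 23−8 = 15
LF_D = LS_H = 23; LS_D = 23−9 = 14
LF_C = LS_E = 15; LS_C = 15−13 = 2
LF_B = min(LS_D=14, LS_F=10, LS_G=16) = 10; LS_B = 10−10 = 0
LF_A = min(LS_E=15, LS_H=23) = 15; LS_A = 15−10 = 5
Slack_E = LS_E − ES_E = 15 − 13 = 2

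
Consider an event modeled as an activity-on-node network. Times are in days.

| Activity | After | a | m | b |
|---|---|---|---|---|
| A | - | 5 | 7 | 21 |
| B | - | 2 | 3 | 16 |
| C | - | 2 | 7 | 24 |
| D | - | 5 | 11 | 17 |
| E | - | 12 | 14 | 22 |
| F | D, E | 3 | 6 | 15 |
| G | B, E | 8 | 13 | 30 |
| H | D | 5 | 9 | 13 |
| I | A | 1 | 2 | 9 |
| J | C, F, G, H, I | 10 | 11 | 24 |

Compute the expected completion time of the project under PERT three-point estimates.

te_A = (5 + 4·7 + 21)/6 = 54/6 = 9
te_B = (2 + 4·3 + 16)/6 = 30/6 = 5
te_C = (2 + 4·7 + 24)/6 = 54/6 = 9
te_D = (5 + 4·11 + 17)/6 = 66/6 = 11
te_E = (12 + 4·14 + 22)/6 = 90/6 = 15
te_F = (3 + 4·6 + 15)/6 = 42/6 = 7
te_G = (8 + 4·13 + 30)/6 = 90/6 = 15
te_H = (5 + 4·9 + 13)/6 = 54/6 = 9
te_I = (1 + 4·2 + 9)/6 = 18/6 = 3
te_J = (10 + 4·11 + 24)/6 = 78/6 = 13

Forward pass:
ES_A = 0; EF_A = 9
ES_B = 0; EF_B = 5
ES_C = 0; EF_C = 9
ES_D = 0; EF_D = 11
ES_E = 0; EF_E = 15
ES_F = max(EF_D=11, EF_E=15) = 15; EF_F = 15+7 = 22
ES_G = max(EF_B=5, EF_E=15) = 15; EF_G = 15+15 = 30
ES_H = 11; EF_H = 11+9 = 20
ES_I = 9; EF_I = 9+3 = 12
ES_J = max(EF_C=9, EF_F=22, EF_G=30, EF_H=20, EF_I=12) = 30; EF_J = 30+13 = 43
Expected project duration μ = 43 days. Critical path: E → G → J.

43 days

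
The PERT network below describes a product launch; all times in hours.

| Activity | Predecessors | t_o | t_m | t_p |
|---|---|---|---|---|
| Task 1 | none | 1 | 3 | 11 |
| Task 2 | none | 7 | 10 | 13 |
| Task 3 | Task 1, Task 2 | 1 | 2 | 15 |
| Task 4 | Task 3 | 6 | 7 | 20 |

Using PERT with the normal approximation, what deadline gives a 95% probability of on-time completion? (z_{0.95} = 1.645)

te_Task 1 = (1 + 4·3 + 11)/6 = 24/6 = 4; σ²_Task 1 = ((11−1)/6)² = 2.778
te_Task 2 = (7 + 4·10 + 13)/6 = 60/6 = 10; σ²_Task 2 = ((13−7)/6)² = 1.000
te_Task 3 = (1 + 4·2 + 15)/6 = 24/6 = 4; σ²_Task 3 = ((15−1)/6)² = 5.444
te_Task 4 = (6 + 4·7 + 20)/6 = 54/6 = 9; σ²_Task 4 = ((20−6)/6)² = 5.444

Forward pass:
ES_Task 1 = 0; EF_Task 1 = 4
ES_Task 2 = 0; EF_Task 2 = 10
ES_Task 3 = max(EF_Task 1=4, EF_Task 2=10) = 10; EF_Task 3 = 10+4 = 14
ES_Task 4 = 14; EF_Task 4 = 14+9 = 23
Expected project duration μ = 23 hours. Critical path: Task 2 → Task 3 → Task 4.

Variance along critical path = 1.000 + 5.444 + 5.444 = 11.889; σ = 3.448 hours.
D = μ + z·σ = 23 + 1.645·3.448 = 28.7 hours

28.7 hours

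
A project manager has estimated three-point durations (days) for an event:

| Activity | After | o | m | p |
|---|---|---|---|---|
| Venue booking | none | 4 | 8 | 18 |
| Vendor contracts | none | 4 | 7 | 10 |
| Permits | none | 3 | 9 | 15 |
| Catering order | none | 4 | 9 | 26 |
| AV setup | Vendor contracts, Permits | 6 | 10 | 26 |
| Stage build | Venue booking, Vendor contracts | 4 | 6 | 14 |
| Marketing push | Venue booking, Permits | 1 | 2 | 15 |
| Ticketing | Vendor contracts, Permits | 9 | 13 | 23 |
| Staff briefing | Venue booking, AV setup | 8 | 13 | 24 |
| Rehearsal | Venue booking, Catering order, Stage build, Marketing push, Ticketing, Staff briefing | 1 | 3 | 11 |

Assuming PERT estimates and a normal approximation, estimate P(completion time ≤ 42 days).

te_Venue booking = (4 + 4·8 + 18)/6 = 54/6 = 9; σ²_Venue booking = ((18−4)/6)² = 5.444
te_Vendor contracts = (4 + 4·7 + 10)/6 = 42/6 = 7; σ²_Vendor contracts = ((10−4)/6)² = 1.000
te_Permits = (3 + 4·9 + 15)/6 = 54/6 = 9; σ²_Permits = ((15−3)/6)² = 4.000
te_Catering order = (4 + 4·9 + 26)/6 = 66/6 = 11; σ²_Catering order = ((26−4)/6)² = 13.444
te_AV setup = (6 + 4·10 + 26)/6 = 72/6 = 12; σ²_AV setup = ((26−6)/6)² = 11.111
te_Stage build = (4 + 4·6 + 14)/6 = 42/6 = 7; σ²_Stage build = ((14−4)/6)² = 2.778
te_Marketing push = (1 + 4·2 + 15)/6 = 24/6 = 4; σ²_Marketing push = ((15−1)/6)² = 5.444
te_Ticketing = (9 + 4·13 + 23)/6 = 84/6 = 14; σ²_Ticketing = ((23−9)/6)² = 5.444
te_Staff briefing = (8 + 4·13 + 24)/6 = 84/6 = 14; σ²_Staff briefing = ((24−8)/6)² = 7.111
te_Rehearsal = (1 + 4·3 + 11)/6 = 24/6 = 4; σ²_Rehearsal = ((11−1)/6)² = 2.778

Forward pass:
ES_Venue booking = 0; EF_Venue booking = 9
ES_Vendor contracts = 0; EF_Vendor contracts = 7
ES_Permits = 0; EF_Permits = 9
ES_Catering order = 0; EF_Catering order = 11
ES_AV setup = max(EF_Vendor contracts=7, EF_Permits=9) = 9; EF_AV setup = 9+12 = 21
ES_Stage build = max(EF_Venue booking=9, EF_Vendor contracts=7) = 9; EF_Stage build = 9+7 = 16
ES_Marketing push = max(EF_Venue booking=9, EF_Permits=9) = 9; EF_Marketing push = 9+4 = 13
ES_Ticketing = max(EF_Vendor contracts=7, EF_Permits=9) = 9; EF_Ticketing = 9+14 = 23
ES_Staff briefing = max(EF_Venue booking=9, EF_AV setup=21) = 21; EF_Staff briefing = 21+14 = 35
ES_Rehearsal = max(EF_Venue booking=9, EF_Catering order=11, EF_Stage build=16, EF_Marketing push=13, EF_Ticketing=23, EF_Staff briefing=35) = 35; EF_Rehearsal = 35+4 = 39
Expected project duration μ = 39 days. Critical path: Permits → AV setup → Staff briefing → Rehearsal.

Variance along critical path = 4.000 + 11.111 + 7.111 + 2.778 = 25.000; σ = √25.000 = 5.000 days.
Z = (42 − 39) / 5.000 = 0.600
P(T ≤ 42) = Φ(0.600) ≈ 0.726

0.726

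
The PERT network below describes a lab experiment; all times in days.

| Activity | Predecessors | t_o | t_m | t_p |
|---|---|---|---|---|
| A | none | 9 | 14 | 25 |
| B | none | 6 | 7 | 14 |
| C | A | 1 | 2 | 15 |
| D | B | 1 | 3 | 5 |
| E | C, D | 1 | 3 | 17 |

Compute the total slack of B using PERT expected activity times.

8 days

te_A = (9 + 4·14 + 25)/6 = 90/6 = 15
te_B = (6 + 4·7 + 14)/6 = 48/6 = 8
te_C = (1 + 4·2 + 15)/6 = 24/6 = 4
te_D = (1 + 4·3 + 5)/6 = 18/6 = 3
te_E = (1 + 4·3 + 17)/6 = 30/6 = 5

Forward pass:
ES_A = 0; EF_A = 15
ES_B = 0; EF_B = 8
ES_C = 15; EF_C = 15+4 = 19
ES_D = 8; EF_D = 8+3 = 11
ES_E = max(EF_C=19, EF_D=11) = 19; EF_E = 19+5 = 24
Expected project duration μ = 24 days. Critical path: A → C → E.

Backward pass:
LF_E = 24; LS_E = 24−5 = 19
LF_D = LS_E = 19; LS_D = 19−3 = 16
LF_C = LS_E = 19; LS_C = 19−4 = 15
LF_B = LS_D = 16; LS_B = 16−8 = 8
LF_A = LS_C = 15; LS_A = 15−15 = 0
Slack_B = LS_B − ES_B = 8 − 0 = 8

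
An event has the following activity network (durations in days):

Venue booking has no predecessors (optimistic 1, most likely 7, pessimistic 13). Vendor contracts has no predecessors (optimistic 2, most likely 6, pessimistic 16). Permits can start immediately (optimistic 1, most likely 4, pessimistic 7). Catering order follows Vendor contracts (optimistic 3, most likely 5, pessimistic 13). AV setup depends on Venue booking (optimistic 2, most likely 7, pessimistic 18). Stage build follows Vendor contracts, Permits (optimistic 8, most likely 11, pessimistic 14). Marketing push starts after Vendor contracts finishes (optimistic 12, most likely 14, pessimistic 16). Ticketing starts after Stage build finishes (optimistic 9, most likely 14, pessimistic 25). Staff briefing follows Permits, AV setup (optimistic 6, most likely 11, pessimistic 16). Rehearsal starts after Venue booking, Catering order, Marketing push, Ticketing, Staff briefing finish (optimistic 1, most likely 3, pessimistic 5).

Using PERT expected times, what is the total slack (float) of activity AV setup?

7 days

te_Venue booking = (1 + 4·7 + 13)/6 = 42/6 = 7
te_Vendor contracts = (2 + 4·6 + 16)/6 = 42/6 = 7
te_Permits = (1 + 4·4 + 7)/6 = 24/6 = 4
te_Catering order = (3 + 4·5 + 13)/6 = 36/6 = 6
te_AV setup = (2 + 4·7 + 18)/6 = 48/6 = 8
te_Stage build = (8 + 4·11 + 14)/6 = 66/6 = 11
te_Marketing push = (12 + 4·14 + 16)/6 = 84/6 = 14
te_Ticketing = (9 + 4·14 + 25)/6 = 90/6 = 15
te_Staff briefing = (6 + 4·11 + 16)/6 = 66/6 = 11
te_Rehearsal = (1 + 4·3 + 5)/6 = 18/6 = 3

Forward pass:
ES_Venue booking = 0; EF_Venue booking = 7
ES_Vendor contracts = 0; EF_Vendor contracts = 7
ES_Permits = 0; EF_Permits = 4
ES_Catering order = 7; EF_Catering order = 7+6 = 13
ES_AV setup = 7; EF_AV setup = 7+8 = 15
ES_Stage build = max(EF_Vendor contracts=7, EF_Permits=4) = 7; EF_Stage build = 7+11 = 18
ES_Marketing push = 7; EF_Marketing push = 7+14 = 21
ES_Ticketing = 18; EF_Ticketing = 18+15 = 33
ES_Staff briefing = max(EF_Permits=4, EF_AV setup=15) = 15; EF_Staff briefing = 15+11 = 26
ES_Rehearsal = max(EF_Venue booking=7, EF_Catering order=13, EF_Marketing push=21, EF_Ticketing=33, EF_Staff briefing=26) = 33; EF_Rehearsal = 33+3 = 36
Expected project duration μ = 36 days. Critical path: Vendor contracts → Stage build → Ticketing → Rehearsal.

Backward pass:
LF_Rehearsal = 36; LS_Rehearsal = 36−3 = 33
LF_Staff briefing = LS_Rehearsal = 33; LS_Staff briefing = 33−11 = 22
LF_Ticketing = LS_Rehearsal = 33; LS_Ticketing = 33−15 = 18
LF_Marketing push = LS_Rehearsal = 33; LS_Marketing push = 33−14 = 19
LF_Stage build = LS_Ticketing = 18; LS_Stage build = 18−11 = 7
LF_AV setup = LS_Staff briefing = 22; LS_AV setup = 22−8 = 14
LF_Catering order = LS_Rehearsal = 33; LS_Catering order = 33−6 = 27
LF_Permits = min(LS_Stage build=7, LS_Staff briefing=22) = 7; LS_Permits = 7−4 = 3
LF_Vendor contracts = min(LS_Catering order=27, LS_Stage build=7, LS_Marketing push=19) = 7; LS_Vendor contracts = 7−7 = 0
LF_Venue booking = min(LS_AV setup=14, LS_Rehearsal=33) = 14; LS_Venue booking = 14−7 = 7
Slack_AV setup = LS_AV setup − ES_AV setup = 14 − 7 = 7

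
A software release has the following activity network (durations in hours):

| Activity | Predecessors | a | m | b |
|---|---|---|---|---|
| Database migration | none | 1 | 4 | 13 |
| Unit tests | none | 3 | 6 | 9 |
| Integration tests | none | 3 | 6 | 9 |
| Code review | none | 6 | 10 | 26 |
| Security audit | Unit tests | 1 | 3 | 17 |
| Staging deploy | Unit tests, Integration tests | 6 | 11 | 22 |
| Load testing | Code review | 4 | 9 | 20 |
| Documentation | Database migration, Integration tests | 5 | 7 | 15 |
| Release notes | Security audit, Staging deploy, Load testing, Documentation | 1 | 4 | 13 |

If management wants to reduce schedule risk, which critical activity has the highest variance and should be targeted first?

Code review

te_Database migration = (1 + 4·4 + 13)/6 = 30/6 = 5; σ²_Database migration = ((13−1)/6)² = 4.000
te_Unit tests = (3 + 4·6 + 9)/6 = 36/6 = 6; σ²_Unit tests = ((9−3)/6)² = 1.000
te_Integration tests = (3 + 4·6 + 9)/6 = 36/6 = 6; σ²_Integration tests = ((9−3)/6)² = 1.000
te_Code review = (6 + 4·10 + 26)/6 = 72/6 = 12; σ²_Code review = ((26−6)/6)² = 11.111
te_Security audit = (1 + 4·3 + 17)/6 = 30/6 = 5; σ²_Security audit = ((17−1)/6)² = 7.111
te_Staging deploy = (6 + 4·11 + 22)/6 = 72/6 = 12; σ²_Staging deploy = ((22−6)/6)² = 7.111
te_Load testing = (4 + 4·9 + 20)/6 = 60/6 = 10; σ²_Load testing = ((20−4)/6)² = 7.111
te_Documentation = (5 + 4·7 + 15)/6 = 48/6 = 8; σ²_Documentation = ((15−5)/6)² = 2.778
te_Release notes = (1 + 4·4 + 13)/6 = 30/6 = 5; σ²_Release notes = ((13−1)/6)² = 4.000

Forward pass:
ES_Database migration = 0; EF_Database migration = 5
ES_Unit tests = 0; EF_Unit tests = 6
ES_Integration tests = 0; EF_Integration tests = 6
ES_Code review = 0; EF_Code review = 12
ES_Security audit = 6; EF_Security audit = 6+5 = 11
ES_Staging deploy = max(EF_Unit tests=6, EF_Integration tests=6) = 6; EF_Staging deploy = 6+12 = 18
ES_Load testing = 12; EF_Load testing = 12+10 = 22
ES_Documentation = max(EF_Database migration=5, EF_Integration tests=6) = 6; EF_Documentation = 6+8 = 14
ES_Release notes = max(EF_Security audit=11, EF_Staging deploy=18, EF_Load testing=22, EF_Documentation=14) = 22; EF_Release notes = 22+5 = 27
Expected project duration μ = 27 hours. Critical path: Code review → Load testing → Release notes.

Variances on critical path: σ²_Code review=11.111, σ²_Load testing=7.111, σ²_Release notes=4.000.
Largest is σ²_Code review = 11.111.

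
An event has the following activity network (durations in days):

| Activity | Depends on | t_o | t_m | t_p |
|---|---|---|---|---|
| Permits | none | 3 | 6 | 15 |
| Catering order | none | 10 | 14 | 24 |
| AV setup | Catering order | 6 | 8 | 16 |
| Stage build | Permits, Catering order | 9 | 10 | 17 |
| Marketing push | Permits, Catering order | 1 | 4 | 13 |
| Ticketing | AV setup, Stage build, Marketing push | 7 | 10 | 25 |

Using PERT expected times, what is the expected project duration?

te_Permits = (3 + 4·6 + 15)/6 = 42/6 = 7
te_Catering order = (10 + 4·14 + 24)/6 = 90/6 = 15
te_AV setup = (6 + 4·8 + 16)/6 = 54/6 = 9
te_Stage build = (9 + 4·10 + 17)/6 = 66/6 = 11
te_Marketing push = (1 + 4·4 + 13)/6 = 30/6 = 5
te_Ticketing = (7 + 4·10 + 25)/6 = 72/6 = 12

Forward pass:
ES_Permits = 0; EF_Permits = 7
ES_Catering order = 0; EF_Catering order = 15
ES_AV setup = 15; EF_AV setup = 15+9 = 24
ES_Stage build = max(EF_Permits=7, EF_Catering order=15) = 15; EF_Stage build = 15+11 = 26
ES_Marketing push = max(EF_Permits=7, EF_Catering order=15) = 15; EF_Marketing push = 15+5 = 20
ES_Ticketing = max(EF_AV setup=24, EF_Stage build=26, EF_Marketing push=20) = 26; EF_Ticketing = 26+12 = 38
Expected project duration μ = 38 days. Critical path: Catering order → Stage build → Ticketing.

38 days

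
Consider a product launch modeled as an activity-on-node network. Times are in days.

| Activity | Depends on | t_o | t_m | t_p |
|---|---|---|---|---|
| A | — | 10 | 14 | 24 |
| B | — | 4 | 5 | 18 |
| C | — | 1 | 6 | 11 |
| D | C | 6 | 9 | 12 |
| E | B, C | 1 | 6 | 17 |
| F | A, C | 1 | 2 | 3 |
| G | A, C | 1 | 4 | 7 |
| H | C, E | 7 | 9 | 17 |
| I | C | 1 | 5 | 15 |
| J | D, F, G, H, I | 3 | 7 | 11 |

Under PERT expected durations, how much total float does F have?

7 days

te_A = (10 + 4·14 + 24)/6 = 90/6 = 15
te_B = (4 + 4·5 + 18)/6 = 42/6 = 7
te_C = (1 + 4·6 + 11)/6 = 36/6 = 6
te_D = (6 + 4·9 + 12)/6 = 54/6 = 9
te_E = (1 + 4·6 + 17)/6 = 42/6 = 7
te_F = (1 + 4·2 + 3)/6 = 12/6 = 2
te_G = (1 + 4·4 + 7)/6 = 24/6 = 4
te_H = (7 + 4·9 + 17)/6 = 60/6 = 10
te_I = (1 + 4·5 + 15)/6 = 36/6 = 6
te_J = (3 + 4·7 + 11)/6 = 42/6 = 7

Forward pass:
ES_A = 0; EF_A = 15
ES_B = 0; EF_B = 7
ES_C = 0; EF_C = 6
ES_D = 6; EF_D = 6+9 = 15
ES_E = max(EF_B=7, EF_C=6) = 7; EF_E = 7+7 = 14
ES_F = max(EF_A=15, EF_C=6) = 15; EF_F = 15+2 = 17
ES_G = max(EF_A=15, EF_C=6) = 15; EF_G = 15+4 = 19
ES_H = max(EF_C=6, EF_E=14) = 14; EF_H = 14+10 = 24
ES_I = 6; EF_I = 6+6 = 12
ES_J = max(EF_D=15, EF_F=17, EF_G=19, EF_H=24, EF_I=12) = 24; EF_J = 24+7 = 31
Expected project duration μ = 31 days. Critical path: B → E → H → J.

Backward pass:
LF_J = 31; LS_J = 31−7 = 24
LF_I = LS_J = 24; LS_I = 24−6 = 18
LF_H = LS_J = 24; LS_H = 24−10 = 14
LF_G = LS_J = 24; LS_G = 24−4 = 20
LF_F = LS_J = 24; LS_F = 24−2 = 22
LF_E = LS_H = 14; LS_E = 14−7 = 7
LF_D = LS_J = 24; LS_D = 24−9 = 15
LF_C = min(LS_D=15, LS_E=7, LS_F=22, LS_G=20, LS_H=14, LS_I=18) = 7; LS_C = 7−6 = 1
LF_B = LS_E = 7; LS_B = 7−7 = 0
LF_A = min(LS_F=22, LS_G=20) = 20; LS_A = 20−15 = 5
Slack_F = LS_F − ES_F = 22 − 15 = 7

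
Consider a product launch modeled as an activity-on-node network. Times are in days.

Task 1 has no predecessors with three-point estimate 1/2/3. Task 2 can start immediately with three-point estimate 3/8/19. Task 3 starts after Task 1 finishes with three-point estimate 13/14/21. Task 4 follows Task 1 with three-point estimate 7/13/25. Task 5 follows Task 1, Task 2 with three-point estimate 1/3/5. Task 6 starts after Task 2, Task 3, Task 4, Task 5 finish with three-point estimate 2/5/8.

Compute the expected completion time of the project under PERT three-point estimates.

22 days

te_Task 1 = (1 + 4·2 + 3)/6 = 12/6 = 2
te_Task 2 = (3 + 4·8 + 19)/6 = 54/6 = 9
te_Task 3 = (13 + 4·14 + 21)/6 = 90/6 = 15
te_Task 4 = (7 + 4·13 + 25)/6 = 84/6 = 14
te_Task 5 = (1 + 4·3 + 5)/6 = 18/6 = 3
te_Task 6 = (2 + 4·5 + 8)/6 = 30/6 = 5

Forward pass:
ES_Task 1 = 0; EF_Task 1 = 2
ES_Task 2 = 0; EF_Task 2 = 9
ES_Task 3 = 2; EF_Task 3 = 2+15 = 17
ES_Task 4 = 2; EF_Task 4 = 2+14 = 16
ES_Task 5 = max(EF_Task 1=2, EF_Task 2=9) = 9; EF_Task 5 = 9+3 = 12
ES_Task 6 = max(EF_Task 2=9, EF_Task 3=17, EF_Task 4=16, EF_Task 5=12) = 17; EF_Task 6 = 17+5 = 22
Expected project duration μ = 22 days. Critical path: Task 1 → Task 3 → Task 6.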